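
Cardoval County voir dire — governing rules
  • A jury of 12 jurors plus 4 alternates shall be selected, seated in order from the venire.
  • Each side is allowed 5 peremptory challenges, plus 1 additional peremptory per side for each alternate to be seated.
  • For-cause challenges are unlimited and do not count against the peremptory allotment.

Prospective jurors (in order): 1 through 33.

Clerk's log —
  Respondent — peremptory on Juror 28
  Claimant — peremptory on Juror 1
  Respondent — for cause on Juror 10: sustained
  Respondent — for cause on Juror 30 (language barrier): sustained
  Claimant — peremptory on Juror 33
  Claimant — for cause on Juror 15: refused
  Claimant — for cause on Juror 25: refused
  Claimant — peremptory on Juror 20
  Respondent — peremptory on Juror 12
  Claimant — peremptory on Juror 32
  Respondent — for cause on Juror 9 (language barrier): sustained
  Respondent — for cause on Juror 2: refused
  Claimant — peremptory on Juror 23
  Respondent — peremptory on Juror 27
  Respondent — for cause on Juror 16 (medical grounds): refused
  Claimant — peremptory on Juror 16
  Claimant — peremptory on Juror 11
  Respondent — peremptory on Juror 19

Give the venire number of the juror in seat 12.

18

Removed: #1, #9, #10, #11, #12, #16, #19, #20, #23, #27, #28, #30, #32, #33. (#2, #15, #25 stay — for-cause denied.)
Seating in order: seats 1–12 → #2, #3, #4, #5, #6, #7, #8, #13, #14, #15, #17, #18; alternates → #21, #22, #24, #25.
So seat 12 is #18.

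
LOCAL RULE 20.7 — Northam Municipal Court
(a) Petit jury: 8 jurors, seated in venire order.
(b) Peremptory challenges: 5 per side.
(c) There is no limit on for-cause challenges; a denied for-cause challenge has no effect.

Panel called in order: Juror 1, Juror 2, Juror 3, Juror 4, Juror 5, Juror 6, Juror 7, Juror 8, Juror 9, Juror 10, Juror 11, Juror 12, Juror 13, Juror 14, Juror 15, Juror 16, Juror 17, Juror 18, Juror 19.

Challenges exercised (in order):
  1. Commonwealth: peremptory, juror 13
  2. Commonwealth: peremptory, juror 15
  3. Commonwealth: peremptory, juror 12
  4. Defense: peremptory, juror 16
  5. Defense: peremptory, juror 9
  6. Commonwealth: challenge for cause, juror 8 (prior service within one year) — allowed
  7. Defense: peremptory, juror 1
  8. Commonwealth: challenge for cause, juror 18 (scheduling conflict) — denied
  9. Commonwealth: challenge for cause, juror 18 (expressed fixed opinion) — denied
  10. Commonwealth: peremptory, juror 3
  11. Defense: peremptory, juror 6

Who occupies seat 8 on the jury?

17

Removed: #1, #3, #6, #8, #9, #12, #13, #15, #16. (#18 stays — for-cause denied.)
Seating in order: seats 1–8 → #2, #4, #5, #7, #10, #11, #14, #17.
So seat 8 is #17.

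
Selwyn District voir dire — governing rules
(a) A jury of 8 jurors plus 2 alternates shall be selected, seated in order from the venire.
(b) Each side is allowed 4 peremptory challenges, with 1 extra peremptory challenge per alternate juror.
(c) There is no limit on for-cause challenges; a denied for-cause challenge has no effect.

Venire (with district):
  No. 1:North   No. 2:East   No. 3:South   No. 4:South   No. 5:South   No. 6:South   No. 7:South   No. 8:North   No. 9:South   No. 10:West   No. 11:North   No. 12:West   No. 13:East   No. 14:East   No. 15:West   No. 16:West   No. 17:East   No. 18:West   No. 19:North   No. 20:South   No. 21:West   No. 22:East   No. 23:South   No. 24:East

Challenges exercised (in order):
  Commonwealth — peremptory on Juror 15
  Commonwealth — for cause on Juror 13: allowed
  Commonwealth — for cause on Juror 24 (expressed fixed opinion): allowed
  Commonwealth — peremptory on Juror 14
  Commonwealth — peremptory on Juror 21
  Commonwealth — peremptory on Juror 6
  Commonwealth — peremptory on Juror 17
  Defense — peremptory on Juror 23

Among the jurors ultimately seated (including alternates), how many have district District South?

Removed: #6, #13, #14, #15, #17, #21, #23, #24.
Seated (10 incl. alternates): #1, #2, #3, #4, #5, #7, #8, #9, #10, #11.
Of those, in District South: #3, #4, #5, #7, #9 → 5.

5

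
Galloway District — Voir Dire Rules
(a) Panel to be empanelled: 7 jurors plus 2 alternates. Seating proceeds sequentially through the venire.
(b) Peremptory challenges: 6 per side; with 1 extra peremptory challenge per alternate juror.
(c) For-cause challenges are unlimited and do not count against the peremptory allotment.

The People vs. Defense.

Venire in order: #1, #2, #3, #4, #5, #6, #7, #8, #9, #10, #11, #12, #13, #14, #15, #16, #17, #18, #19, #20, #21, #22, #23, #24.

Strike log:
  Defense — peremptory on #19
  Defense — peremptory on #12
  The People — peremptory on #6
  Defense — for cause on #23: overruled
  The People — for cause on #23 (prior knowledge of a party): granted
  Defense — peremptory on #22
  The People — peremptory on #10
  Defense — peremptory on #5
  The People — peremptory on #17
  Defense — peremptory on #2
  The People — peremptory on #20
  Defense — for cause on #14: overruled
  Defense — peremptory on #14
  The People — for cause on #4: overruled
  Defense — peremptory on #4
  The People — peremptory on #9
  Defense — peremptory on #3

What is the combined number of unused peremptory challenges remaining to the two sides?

3

The People allotment: 6 base + 1 × 2 alternates = 8. Defense allotment: 6 base + 1 × 2 alternates = 8.
The People peremptories used: #6, #10, #17, #20, #9 — 5 (for-cause on #23, #4 don't count).
Defense peremptories used: #19, #12, #22, #5, #2, #14, #4, #3 — 8 (for-cause on #23, #14 don't count).
Remaining: (8 − 5) + (8 − 8) = 3.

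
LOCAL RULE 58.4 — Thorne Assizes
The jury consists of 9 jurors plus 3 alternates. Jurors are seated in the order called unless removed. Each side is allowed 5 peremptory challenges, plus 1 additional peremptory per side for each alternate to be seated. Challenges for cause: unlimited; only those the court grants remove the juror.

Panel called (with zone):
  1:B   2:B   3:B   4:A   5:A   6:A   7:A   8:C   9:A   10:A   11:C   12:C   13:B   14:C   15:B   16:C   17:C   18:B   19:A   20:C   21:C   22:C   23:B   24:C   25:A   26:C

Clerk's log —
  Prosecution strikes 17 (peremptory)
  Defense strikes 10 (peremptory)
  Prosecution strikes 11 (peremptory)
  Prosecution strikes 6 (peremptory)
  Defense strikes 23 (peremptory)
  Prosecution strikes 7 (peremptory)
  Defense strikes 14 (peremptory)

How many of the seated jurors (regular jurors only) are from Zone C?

2

Removed: #6, #7, #10, #11, #14, #17, #23.
Seated jurors 1–9: #1, #2, #3, #4, #5, #8, #9, #12, #13 (alternates #15, #16, #18 not counted).
Of those, in Zone C: #8, #12 → 2.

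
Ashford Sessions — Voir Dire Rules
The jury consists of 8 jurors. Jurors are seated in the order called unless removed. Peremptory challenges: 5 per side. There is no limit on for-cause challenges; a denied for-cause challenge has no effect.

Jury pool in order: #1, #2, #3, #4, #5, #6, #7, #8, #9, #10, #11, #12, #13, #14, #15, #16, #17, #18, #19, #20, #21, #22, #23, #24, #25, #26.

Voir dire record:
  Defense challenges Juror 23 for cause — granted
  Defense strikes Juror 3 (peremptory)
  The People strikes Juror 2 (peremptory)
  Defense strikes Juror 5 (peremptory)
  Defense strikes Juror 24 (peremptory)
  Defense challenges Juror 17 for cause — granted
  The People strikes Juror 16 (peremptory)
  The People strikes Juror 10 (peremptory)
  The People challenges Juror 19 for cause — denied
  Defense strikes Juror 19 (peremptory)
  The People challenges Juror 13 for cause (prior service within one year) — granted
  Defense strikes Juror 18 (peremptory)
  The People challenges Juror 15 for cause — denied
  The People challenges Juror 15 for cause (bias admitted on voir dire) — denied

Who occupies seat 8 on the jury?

Removed: #2, #3, #5, #10, #13, #16, #17, #18, #19, #23, #24. (#15 stays — for-cause denied.)
Seating in order: seats 1–8 → #1, #4, #6, #7, #8, #9, #11, #12.
So seat 8 is #12.

12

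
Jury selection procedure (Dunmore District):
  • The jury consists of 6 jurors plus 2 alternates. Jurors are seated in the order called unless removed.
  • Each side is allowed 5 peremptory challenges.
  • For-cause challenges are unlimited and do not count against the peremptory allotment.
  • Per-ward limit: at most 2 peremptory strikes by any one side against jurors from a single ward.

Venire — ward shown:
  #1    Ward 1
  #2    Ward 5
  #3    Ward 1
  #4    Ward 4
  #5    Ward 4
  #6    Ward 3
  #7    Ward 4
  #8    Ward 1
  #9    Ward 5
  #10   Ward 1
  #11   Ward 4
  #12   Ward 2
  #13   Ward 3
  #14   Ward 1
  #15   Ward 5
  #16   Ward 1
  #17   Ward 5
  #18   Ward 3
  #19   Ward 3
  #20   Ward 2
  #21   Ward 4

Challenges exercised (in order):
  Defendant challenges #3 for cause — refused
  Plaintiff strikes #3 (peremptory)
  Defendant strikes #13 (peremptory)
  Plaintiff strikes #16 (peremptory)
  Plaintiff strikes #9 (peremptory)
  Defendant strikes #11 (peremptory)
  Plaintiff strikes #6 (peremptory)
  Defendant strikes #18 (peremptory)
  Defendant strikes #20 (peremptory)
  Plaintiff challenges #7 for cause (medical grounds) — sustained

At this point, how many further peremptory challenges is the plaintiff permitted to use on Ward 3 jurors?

Plaintiff peremptories so far: #3, #16, #9, #6 — 4 of 5 used, 1 left overall.
Against Ward 3: #6 — 1 used; per-ward cap 2 leaves 1.
Binding limit: min(1, 1) = 1.

1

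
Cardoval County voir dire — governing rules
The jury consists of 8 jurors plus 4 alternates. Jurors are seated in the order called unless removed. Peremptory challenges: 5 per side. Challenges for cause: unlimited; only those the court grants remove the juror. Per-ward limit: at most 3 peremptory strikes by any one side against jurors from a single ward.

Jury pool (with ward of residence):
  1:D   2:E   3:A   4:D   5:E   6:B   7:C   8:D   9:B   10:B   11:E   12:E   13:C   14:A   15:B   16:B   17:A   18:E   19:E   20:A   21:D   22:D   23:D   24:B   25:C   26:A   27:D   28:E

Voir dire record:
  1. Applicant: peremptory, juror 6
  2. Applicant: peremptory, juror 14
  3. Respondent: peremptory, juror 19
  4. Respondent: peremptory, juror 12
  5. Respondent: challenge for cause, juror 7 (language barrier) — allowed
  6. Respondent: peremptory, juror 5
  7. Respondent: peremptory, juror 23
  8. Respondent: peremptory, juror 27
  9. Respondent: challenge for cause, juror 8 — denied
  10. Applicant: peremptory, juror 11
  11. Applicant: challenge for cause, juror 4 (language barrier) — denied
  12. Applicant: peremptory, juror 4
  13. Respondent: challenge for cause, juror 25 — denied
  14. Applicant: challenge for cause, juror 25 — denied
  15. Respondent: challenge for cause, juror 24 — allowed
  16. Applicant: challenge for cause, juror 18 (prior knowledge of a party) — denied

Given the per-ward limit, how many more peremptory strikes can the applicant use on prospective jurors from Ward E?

1

Applicant peremptories so far: #6, #14, #11, #4 — 4 of 5 used, 1 left overall.
Against Ward E: #11 — 1 used; per-ward cap 3 leaves 2.
Binding limit: min(1, 2) = 1.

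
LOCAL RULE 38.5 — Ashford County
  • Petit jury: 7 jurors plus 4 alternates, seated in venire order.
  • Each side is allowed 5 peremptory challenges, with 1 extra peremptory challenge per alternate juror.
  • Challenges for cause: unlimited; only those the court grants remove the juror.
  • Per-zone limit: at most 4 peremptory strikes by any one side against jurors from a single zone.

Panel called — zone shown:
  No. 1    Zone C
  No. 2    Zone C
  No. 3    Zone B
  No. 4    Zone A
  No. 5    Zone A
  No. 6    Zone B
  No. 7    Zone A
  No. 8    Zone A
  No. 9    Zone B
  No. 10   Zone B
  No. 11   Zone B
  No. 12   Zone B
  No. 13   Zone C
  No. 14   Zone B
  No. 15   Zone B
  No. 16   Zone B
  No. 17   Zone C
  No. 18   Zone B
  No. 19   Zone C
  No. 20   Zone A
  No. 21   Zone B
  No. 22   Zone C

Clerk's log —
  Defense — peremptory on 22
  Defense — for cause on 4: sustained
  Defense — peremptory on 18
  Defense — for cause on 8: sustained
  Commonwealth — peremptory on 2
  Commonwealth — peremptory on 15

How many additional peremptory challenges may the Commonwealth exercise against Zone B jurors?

3

Commonwealth peremptories so far: #2, #15 — 2 of 9 used, 7 left overall.
Against Zone B: #15 — 1 used; per-zone cap 4 leaves 3.
Binding limit: min(7, 3) = 3.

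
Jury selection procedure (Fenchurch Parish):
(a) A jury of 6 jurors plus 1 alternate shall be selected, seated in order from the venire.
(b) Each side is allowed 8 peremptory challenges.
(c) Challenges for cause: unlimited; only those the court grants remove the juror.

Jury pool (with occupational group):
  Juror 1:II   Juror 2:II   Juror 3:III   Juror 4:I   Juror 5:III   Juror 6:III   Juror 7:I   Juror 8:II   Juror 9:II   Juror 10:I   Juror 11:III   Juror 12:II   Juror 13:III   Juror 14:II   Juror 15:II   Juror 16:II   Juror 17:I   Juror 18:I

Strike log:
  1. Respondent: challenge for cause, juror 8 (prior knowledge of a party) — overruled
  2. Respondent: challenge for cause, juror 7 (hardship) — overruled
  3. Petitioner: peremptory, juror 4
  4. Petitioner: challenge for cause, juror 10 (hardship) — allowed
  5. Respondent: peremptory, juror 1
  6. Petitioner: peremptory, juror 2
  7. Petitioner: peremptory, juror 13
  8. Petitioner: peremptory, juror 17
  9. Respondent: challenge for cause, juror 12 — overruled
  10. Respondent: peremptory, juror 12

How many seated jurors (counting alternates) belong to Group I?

Removed: #1, #2, #4, #10, #12, #13, #17.
Seated (7 incl. alternates): #3, #5, #6, #7, #8, #9, #11.
Of those, in Group I: #7 → 1.

1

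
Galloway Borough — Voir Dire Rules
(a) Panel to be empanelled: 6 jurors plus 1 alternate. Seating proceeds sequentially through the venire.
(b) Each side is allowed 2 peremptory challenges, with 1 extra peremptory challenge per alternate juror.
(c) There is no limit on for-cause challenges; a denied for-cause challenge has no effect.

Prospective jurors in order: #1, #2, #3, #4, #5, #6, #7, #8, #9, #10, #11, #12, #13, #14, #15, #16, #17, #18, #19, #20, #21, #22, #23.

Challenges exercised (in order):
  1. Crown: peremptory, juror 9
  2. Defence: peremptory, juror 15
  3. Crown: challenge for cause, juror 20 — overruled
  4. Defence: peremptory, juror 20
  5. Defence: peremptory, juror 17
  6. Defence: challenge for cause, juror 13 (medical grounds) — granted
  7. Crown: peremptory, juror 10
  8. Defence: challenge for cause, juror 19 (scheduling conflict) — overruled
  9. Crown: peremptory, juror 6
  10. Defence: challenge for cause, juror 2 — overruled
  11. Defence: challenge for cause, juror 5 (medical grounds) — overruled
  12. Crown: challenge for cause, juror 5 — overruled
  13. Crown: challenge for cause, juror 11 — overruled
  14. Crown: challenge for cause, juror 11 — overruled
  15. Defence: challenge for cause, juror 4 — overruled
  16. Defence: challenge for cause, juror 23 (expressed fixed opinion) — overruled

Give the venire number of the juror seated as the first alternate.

8

Removed: #6, #9, #10, #13, #15, #17, #20. (#2, #4, #5, #11, #19, #23 stay — for-cause denied.)
Seating in order: seats 1–6 → #1, #2, #3, #4, #5, #7; alternates → #8.
So alternate 1 is #8.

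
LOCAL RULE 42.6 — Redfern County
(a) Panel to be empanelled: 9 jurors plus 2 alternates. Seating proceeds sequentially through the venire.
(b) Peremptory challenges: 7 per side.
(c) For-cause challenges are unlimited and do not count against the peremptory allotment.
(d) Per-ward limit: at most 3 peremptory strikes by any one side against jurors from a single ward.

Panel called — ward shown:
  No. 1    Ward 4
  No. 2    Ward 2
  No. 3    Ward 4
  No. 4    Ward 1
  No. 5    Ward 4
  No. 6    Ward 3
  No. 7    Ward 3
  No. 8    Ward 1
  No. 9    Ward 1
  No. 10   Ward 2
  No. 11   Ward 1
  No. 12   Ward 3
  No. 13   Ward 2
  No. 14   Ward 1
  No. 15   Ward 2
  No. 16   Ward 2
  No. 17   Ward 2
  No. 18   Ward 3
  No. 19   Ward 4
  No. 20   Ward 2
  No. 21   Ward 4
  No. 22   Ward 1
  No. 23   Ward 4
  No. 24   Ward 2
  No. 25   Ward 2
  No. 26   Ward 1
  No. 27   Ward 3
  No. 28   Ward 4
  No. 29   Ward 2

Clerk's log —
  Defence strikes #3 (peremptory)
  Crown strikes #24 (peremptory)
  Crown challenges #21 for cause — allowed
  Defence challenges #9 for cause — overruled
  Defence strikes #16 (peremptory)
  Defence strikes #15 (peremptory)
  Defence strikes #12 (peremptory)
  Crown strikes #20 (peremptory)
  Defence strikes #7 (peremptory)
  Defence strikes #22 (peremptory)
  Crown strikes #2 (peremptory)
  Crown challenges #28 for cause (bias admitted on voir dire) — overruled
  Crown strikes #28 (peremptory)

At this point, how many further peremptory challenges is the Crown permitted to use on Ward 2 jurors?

0

Crown peremptories so far: #24, #20, #2, #28 — 4 of 7 used, 3 left overall.
Against Ward 2: #24, #20, #2 — 3 used; per-ward cap 3 leaves 0.
Binding limit: min(3, 0) = 0.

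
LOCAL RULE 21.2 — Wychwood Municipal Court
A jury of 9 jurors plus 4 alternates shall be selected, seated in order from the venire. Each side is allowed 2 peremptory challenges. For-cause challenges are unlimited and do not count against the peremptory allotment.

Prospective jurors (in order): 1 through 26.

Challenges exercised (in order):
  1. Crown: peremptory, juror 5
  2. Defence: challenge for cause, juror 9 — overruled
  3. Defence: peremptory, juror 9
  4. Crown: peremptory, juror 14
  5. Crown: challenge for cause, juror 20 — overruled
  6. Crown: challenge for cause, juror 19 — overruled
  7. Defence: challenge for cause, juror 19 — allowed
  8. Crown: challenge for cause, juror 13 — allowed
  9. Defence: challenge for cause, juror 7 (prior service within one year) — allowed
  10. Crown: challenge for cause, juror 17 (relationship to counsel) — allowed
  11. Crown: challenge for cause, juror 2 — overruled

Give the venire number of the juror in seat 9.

Removed: #5, #7, #9, #13, #14, #17, #19. (#2, #20 stay — for-cause denied.)
Filling seats in venire order through position 9: #1, #2, #3, #4, #6, #8, #10, #11, #12.
So seat 9 is #12.

12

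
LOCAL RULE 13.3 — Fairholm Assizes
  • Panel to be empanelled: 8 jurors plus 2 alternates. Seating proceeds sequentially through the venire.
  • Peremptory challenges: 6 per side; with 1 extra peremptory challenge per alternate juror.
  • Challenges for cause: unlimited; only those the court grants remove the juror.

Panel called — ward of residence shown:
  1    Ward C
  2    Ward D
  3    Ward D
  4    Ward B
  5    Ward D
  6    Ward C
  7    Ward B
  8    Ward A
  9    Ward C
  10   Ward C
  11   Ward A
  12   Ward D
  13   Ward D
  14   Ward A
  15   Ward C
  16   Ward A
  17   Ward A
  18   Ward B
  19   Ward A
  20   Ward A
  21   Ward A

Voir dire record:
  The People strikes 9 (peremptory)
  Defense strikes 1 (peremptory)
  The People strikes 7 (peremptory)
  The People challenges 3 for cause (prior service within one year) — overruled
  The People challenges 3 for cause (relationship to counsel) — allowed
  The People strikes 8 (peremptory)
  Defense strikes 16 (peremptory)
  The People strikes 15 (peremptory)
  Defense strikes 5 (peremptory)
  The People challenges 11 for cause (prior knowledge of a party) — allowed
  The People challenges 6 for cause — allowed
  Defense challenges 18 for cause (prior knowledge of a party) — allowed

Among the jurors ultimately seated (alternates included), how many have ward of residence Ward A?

Removed: #1, #3, #5, #6, #7, #8, #9, #11, #15, #16, #18.
Seated (10 incl. alternates): #2, #4, #10, #12, #13, #14, #17, #19, #20, #21.
Of those, in Ward A: #14, #17, #19, #20, #21 → 5.

5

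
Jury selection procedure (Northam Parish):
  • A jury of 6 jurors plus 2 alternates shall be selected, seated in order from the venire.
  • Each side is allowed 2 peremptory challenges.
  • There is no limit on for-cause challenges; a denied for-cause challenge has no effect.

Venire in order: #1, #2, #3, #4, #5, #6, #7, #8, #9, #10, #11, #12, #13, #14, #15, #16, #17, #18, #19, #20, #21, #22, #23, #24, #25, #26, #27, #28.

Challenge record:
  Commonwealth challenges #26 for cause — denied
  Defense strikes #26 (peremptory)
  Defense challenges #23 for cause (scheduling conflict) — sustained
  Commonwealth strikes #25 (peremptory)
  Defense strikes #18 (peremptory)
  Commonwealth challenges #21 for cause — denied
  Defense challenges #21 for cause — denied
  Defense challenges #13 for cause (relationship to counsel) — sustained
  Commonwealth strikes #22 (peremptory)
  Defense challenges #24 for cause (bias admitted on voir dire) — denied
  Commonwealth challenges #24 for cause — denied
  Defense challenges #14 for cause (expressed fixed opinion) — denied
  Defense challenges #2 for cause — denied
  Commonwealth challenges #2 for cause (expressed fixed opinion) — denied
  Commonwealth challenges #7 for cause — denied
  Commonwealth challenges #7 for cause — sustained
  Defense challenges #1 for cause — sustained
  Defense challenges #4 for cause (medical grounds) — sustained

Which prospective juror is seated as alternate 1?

10

Removed: #1, #4, #7, #13, #18, #22, #23, #25, #26. (#2, #14, #21, #24 stay — for-cause denied.)
Filling seats in venire order through position 7: #2, #3, #5, #6, #8, #9, #10.
So alternate 1 is #10.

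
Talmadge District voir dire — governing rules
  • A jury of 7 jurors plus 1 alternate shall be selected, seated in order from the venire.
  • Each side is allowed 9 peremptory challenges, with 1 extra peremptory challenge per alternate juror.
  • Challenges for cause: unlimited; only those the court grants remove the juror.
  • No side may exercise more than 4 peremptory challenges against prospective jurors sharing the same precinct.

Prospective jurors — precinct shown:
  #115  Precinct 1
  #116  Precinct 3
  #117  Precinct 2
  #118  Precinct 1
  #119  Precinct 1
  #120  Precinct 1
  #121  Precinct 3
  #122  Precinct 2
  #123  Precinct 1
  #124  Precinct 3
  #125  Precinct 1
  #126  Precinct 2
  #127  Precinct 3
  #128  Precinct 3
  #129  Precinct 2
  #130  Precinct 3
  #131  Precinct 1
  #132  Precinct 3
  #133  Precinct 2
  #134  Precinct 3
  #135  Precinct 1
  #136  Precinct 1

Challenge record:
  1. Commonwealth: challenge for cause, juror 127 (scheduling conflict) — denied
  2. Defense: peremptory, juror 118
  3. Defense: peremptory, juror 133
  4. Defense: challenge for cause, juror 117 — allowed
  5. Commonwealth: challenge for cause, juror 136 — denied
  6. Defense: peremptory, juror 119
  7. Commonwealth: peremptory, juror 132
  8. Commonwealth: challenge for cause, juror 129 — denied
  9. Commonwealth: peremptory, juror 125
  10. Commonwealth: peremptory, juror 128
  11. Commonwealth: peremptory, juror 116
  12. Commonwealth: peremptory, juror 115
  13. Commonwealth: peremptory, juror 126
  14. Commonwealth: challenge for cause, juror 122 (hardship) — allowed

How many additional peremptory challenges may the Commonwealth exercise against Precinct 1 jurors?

Commonwealth peremptories so far: #132, #125, #128, #116, #115, #126 — 6 of 10 used, 4 left overall.
Against Precinct 1: #125, #115 — 2 used; per-precinct cap 4 leaves 2.
Binding limit: min(4, 2) = 2.

2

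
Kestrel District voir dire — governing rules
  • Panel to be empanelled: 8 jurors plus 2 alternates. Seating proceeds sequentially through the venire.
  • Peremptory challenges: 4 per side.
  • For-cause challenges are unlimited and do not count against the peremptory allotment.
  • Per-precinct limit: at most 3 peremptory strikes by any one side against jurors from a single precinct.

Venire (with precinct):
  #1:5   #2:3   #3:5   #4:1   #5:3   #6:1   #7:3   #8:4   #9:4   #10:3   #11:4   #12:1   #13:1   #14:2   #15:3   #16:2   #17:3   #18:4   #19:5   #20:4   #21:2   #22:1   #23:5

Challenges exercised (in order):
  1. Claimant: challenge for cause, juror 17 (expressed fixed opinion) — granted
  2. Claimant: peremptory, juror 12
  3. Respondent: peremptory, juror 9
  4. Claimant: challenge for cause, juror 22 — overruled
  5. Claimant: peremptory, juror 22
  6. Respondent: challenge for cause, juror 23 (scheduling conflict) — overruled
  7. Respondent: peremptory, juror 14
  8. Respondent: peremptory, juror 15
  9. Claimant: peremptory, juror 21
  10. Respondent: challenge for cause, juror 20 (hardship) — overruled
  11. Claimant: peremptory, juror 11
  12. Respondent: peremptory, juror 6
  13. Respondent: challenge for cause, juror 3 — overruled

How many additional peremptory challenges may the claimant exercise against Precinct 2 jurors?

Claimant peremptories so far: #12, #22, #21, #11 — 4 of 4 used, 0 left overall.
Against Precinct 2: #21 — 1 used; per-precinct cap 3 leaves 2.
Binding limit: min(0, 2) = 0.

0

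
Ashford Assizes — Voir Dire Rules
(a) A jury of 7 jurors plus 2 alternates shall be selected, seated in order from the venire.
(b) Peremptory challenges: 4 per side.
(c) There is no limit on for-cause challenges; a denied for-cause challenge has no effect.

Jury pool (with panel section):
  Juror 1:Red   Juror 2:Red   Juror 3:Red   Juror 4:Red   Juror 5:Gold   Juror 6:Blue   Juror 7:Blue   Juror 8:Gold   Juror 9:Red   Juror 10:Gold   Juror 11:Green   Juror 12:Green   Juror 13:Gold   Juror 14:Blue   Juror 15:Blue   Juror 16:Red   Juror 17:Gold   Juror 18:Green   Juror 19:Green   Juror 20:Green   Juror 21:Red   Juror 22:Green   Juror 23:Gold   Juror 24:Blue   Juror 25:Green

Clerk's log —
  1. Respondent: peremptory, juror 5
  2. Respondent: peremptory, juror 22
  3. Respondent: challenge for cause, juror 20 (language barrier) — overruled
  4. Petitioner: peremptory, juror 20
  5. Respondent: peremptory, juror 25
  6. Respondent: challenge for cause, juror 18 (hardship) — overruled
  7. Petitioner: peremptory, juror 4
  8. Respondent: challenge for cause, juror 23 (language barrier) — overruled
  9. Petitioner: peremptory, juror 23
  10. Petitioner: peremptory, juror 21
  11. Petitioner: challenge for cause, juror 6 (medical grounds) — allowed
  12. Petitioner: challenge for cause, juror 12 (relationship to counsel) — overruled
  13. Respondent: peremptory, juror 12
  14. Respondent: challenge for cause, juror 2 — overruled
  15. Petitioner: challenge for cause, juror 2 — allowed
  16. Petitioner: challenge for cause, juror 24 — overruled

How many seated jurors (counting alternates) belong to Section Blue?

2

Removed: #2, #4, #5, #6, #12, #20, #21, #22, #23, #25.
Seated (9 incl. alternates): #1, #3, #7, #8, #9, #10, #11, #13, #14.
Of those, in Section Blue: #7, #14 → 2.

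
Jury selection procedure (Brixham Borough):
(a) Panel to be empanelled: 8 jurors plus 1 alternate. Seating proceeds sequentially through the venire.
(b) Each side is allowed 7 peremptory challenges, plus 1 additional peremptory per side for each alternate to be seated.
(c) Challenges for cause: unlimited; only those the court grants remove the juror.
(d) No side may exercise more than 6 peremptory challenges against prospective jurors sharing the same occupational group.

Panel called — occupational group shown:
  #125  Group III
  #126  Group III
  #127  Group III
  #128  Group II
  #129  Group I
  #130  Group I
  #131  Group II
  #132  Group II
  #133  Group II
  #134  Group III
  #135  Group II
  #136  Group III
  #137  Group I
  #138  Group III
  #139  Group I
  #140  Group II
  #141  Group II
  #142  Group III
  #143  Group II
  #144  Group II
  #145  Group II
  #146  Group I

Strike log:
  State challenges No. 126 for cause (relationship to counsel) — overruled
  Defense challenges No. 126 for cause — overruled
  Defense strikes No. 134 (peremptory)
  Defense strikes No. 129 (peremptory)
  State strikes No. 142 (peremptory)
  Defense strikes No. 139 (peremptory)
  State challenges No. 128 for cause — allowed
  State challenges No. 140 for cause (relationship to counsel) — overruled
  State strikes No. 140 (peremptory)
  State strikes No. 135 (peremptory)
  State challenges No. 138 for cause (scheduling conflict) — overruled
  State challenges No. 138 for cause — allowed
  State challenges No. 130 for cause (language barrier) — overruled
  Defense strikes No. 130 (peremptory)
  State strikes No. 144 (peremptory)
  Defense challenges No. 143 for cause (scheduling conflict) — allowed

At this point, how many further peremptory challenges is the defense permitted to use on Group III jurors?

4

Defense peremptories so far: #134, #129, #139, #130 — 4 of 8 used, 4 left overall.
Against Group III: #134 — 1 used; per-group cap 6 leaves 5.
Binding limit: min(4, 5) = 4.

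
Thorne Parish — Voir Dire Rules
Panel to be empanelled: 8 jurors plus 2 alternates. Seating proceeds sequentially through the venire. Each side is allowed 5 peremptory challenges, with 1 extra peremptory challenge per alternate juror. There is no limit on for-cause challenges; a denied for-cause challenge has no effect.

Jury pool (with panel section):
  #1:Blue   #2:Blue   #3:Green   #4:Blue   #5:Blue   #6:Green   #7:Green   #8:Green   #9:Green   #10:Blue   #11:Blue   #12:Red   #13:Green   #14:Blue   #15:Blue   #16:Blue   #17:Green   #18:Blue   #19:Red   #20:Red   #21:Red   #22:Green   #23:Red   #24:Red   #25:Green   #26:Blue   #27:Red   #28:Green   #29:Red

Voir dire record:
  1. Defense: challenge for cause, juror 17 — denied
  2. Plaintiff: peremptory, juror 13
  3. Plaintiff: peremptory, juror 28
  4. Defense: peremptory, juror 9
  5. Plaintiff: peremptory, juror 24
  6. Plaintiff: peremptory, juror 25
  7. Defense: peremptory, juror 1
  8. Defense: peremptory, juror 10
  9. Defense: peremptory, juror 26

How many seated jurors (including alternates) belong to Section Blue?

5

Removed: #1, #9, #10, #13, #24, #25, #26, #28.
Seated (10 incl. alternates): #2, #3, #4, #5, #6, #7, #8, #11, #12, #14.
Of those, in Section Blue: #2, #4, #5, #11, #14 → 5.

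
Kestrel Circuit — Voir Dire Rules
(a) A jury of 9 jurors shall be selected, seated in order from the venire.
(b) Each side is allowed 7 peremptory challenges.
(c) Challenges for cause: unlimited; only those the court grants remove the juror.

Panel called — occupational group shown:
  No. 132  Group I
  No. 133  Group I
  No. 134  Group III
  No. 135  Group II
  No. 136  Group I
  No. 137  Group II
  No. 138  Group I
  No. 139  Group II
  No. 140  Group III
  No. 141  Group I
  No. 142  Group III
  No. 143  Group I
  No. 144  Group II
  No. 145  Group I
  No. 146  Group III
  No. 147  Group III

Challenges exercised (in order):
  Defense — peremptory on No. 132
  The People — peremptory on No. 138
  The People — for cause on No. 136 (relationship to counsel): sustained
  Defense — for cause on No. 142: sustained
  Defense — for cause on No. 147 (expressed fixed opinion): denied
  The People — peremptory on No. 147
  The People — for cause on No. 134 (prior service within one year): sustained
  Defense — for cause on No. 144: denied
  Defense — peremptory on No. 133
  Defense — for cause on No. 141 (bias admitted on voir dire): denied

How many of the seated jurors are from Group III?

2

Removed: #132, #133, #134, #136, #138, #142, #147.
Seated jurors 1–9: #135, #137, #139, #140, #141, #143, #144, #145, #146.
Of those, in Group III: #140, #146 → 2.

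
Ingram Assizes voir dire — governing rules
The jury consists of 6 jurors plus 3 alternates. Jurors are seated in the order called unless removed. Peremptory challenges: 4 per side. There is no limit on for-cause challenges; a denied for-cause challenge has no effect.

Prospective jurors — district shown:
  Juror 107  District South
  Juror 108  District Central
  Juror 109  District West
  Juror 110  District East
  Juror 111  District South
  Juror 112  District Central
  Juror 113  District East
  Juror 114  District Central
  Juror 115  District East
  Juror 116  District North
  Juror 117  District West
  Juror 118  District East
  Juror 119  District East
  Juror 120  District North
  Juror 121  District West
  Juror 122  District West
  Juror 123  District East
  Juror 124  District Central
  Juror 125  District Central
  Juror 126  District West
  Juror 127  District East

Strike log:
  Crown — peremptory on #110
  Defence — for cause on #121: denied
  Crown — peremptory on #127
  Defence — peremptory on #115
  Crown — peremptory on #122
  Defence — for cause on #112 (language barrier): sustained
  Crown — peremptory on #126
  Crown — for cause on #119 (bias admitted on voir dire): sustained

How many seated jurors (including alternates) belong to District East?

2

Removed: #110, #112, #115, #119, #122, #126, #127.
Seated (9 incl. alternates): #107, #108, #109, #111, #113, #114, #116, #117, #118.
Of those, in District East: #113, #118 → 2.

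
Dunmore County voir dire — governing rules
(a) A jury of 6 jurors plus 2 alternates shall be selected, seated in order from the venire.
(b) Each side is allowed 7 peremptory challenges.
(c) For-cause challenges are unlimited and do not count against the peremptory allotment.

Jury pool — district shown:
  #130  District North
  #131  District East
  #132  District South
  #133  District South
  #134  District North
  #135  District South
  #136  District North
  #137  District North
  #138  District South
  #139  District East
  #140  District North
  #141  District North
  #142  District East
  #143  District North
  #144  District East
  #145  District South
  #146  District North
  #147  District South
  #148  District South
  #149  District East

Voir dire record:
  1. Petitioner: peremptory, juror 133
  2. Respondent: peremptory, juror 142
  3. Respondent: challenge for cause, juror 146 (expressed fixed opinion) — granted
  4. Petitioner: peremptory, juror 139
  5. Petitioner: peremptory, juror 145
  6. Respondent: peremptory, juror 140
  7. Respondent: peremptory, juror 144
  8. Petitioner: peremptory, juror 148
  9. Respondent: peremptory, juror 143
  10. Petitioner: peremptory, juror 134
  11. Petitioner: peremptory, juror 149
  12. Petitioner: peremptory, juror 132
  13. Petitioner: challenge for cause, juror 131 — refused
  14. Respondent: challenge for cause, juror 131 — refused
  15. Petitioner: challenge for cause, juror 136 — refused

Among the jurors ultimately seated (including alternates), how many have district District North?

4

Removed: #132, #133, #134, #139, #140, #142, #143, #144, #145, #146, #148, #149.
Seated (8 incl. alternates): #130, #131, #135, #136, #137, #138, #141, #147.
Of those, in District North: #130, #136, #137, #141 → 4.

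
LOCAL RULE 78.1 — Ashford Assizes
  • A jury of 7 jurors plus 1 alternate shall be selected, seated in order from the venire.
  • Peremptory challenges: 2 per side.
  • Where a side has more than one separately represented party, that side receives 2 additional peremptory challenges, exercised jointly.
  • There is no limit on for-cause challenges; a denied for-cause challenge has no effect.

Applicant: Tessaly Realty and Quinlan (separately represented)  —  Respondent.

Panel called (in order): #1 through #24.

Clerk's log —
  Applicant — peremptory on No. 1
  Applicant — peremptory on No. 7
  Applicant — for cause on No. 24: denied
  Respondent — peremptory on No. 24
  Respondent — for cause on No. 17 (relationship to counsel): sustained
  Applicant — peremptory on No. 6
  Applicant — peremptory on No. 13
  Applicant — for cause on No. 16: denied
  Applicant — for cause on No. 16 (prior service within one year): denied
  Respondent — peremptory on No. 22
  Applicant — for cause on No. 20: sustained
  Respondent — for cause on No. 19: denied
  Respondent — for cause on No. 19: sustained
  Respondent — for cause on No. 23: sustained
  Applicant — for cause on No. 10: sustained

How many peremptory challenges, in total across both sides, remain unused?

0

Applicant allotment: 2 base + 2 multi-party = 4. Respondent allotment: 2.
Applicant peremptories used: #1, #7, #6, #13 — 4 (for-cause on #24, #16, #16, #20, #10 don't count).
Respondent peremptories used: #24, #22 — 2 (for-cause on #17, #19, #19, #23 don't count).
Remaining: (4 − 4) + (2 − 2) = 0.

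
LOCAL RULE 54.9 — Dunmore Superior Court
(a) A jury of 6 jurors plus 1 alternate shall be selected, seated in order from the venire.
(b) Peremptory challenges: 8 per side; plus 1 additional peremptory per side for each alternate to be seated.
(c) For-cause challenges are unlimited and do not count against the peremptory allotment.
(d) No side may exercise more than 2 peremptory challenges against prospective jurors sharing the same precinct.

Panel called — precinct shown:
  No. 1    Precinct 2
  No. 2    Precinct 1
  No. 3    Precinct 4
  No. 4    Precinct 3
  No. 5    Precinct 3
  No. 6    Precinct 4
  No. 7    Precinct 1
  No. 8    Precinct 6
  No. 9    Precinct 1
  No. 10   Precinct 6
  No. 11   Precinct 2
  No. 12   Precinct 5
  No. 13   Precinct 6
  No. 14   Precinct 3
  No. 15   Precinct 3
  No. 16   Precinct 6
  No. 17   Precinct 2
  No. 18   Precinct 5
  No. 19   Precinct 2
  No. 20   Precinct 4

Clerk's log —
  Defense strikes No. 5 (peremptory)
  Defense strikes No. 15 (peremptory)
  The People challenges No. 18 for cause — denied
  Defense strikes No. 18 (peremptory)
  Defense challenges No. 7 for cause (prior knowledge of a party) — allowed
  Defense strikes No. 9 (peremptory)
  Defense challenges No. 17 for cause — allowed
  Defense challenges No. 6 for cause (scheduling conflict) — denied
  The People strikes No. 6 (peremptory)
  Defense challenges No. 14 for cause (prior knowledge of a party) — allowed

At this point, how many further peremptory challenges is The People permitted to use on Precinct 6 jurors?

2

The People peremptories so far: #6 — 1 of 9 used, 8 left overall.
Against Precinct 6: none yet — per-precinct cap 2 leaves 2.
Binding limit: min(8, 2) = 2.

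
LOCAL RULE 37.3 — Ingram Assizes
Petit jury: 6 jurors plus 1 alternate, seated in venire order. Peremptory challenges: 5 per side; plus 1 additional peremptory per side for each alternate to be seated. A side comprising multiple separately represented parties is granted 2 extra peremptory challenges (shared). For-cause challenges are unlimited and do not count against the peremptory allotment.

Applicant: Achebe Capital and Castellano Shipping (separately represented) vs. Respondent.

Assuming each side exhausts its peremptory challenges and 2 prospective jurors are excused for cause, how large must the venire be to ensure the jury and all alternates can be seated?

Seats to fill: 6 + 1 alternates = 7.
Peremptories — Applicant: 5 + 1×1 + 2 = 8; Respondent: 5 + 1×1 = 6; total 14.
For-cause removals: 2.
Minimum venire: 7 + 14 + 2 = 23.

23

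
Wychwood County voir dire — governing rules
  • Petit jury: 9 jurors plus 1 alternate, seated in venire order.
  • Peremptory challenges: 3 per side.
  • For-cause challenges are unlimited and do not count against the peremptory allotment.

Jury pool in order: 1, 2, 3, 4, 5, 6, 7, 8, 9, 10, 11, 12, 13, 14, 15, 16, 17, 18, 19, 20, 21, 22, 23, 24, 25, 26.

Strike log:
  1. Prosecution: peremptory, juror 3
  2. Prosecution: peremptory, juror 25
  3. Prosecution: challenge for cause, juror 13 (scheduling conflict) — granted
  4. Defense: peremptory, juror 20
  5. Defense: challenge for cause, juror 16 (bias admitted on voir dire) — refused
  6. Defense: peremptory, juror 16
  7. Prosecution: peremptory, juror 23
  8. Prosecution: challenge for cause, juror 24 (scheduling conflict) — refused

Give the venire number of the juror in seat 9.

10

Removed: #3, #13, #16, #20, #23, #25. (#24 stays — for-cause denied.)
Seating in order: seats 1–9 → #1, #2, #4, #5, #6, #7, #8, #9, #10; alternates → #11.
So seat 9 is #10.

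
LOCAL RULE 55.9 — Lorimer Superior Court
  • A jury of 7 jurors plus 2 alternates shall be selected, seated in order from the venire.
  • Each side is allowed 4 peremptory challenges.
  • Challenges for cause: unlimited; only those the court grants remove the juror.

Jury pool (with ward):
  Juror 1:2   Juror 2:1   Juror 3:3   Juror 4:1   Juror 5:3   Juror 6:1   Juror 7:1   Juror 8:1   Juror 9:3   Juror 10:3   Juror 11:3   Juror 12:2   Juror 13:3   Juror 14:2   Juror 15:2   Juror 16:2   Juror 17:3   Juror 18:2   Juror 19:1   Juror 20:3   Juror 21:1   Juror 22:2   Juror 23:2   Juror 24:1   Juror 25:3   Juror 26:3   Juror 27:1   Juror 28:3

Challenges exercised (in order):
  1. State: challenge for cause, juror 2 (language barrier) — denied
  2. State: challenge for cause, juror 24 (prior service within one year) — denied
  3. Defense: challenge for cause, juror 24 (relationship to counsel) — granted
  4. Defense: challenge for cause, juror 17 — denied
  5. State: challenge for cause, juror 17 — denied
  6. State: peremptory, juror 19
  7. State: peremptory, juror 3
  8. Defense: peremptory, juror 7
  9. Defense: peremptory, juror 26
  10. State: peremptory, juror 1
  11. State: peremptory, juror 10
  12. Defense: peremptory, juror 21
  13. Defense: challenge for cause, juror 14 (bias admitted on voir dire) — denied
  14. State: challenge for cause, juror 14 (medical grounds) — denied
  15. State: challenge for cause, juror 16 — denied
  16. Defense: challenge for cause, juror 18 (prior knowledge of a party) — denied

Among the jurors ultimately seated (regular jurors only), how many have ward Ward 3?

3

Removed: #1, #3, #7, #10, #19, #21, #24, #26.
Seated jurors 1–7: #2, #4, #5, #6, #8, #9, #11 (alternates #12, #13 not counted).
Of those, in Ward 3: #5, #9, #11 → 3.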